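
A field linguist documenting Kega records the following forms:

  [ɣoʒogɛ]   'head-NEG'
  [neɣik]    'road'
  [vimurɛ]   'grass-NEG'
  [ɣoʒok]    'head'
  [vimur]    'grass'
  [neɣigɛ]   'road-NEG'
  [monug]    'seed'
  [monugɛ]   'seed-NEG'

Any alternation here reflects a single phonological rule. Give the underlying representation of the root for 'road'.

The root 'road' surfaces as [neɣigɛ] and [neɣik], with a stem-final [g] ~ [k] alternation.
The stem 'seed' ([monugɛ], [monug]) shows [g] unchanged in both environments, so [g] cannot be basic with [k] derived in isolation.
So /k/ is underlying, and a rule of intervocalic voicing — voiceless stops become voiced between vowels — gives [g].
Hence 'road' is /neɣik/ underlyingly.

/neɣik/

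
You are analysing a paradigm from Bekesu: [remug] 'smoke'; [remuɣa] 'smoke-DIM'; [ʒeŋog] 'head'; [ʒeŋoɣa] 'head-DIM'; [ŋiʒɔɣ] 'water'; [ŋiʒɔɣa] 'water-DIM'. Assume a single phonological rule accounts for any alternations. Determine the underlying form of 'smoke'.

In [remug] and [remuɣa] the final segment of 'smoke' alternates: [g] ~ [ɣ].
Compare 'water', with invariant [ɣ] in [ŋiʒɔɣ] and [ŋiʒɔɣa]: an analysis with underlying /ɣ/ and a rule producing [g] in isolation would wrongly predict alternation here too.
So /g/ is underlying, and a rule of intervocalic spirantization — voiced stops become fricatives between vowels — gives [ɣ].
The underlying form of 'smoke' is therefore /remug/.

/remug/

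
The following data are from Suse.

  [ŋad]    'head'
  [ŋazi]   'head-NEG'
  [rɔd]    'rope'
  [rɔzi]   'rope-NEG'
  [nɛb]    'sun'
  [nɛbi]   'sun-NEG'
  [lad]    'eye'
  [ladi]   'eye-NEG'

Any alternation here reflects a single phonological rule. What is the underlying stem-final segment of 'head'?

/z/

The stem for 'head' ends in [d] in [ŋad] but [z] in [ŋazi].
Compare 'eye', with invariant [d] in [lad] and [ladi]: an analysis with underlying /d/ and a rule producing [z] before the NEG suffix would wrongly predict alternation here too.
The underlying segment must be /z/; voiced fricatives become stops word-finally, yielding [d] there.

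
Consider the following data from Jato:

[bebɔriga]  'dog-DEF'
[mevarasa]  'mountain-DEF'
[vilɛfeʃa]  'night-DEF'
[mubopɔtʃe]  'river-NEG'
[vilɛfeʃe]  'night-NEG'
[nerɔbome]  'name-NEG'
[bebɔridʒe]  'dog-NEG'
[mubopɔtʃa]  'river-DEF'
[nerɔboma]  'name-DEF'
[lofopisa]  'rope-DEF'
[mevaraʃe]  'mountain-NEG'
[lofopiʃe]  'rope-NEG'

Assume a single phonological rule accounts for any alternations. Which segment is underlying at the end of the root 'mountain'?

/s/

In [mevaraʃe] and [mevarasa] the final segment of 'mountain' alternates: [ʃ] ~ [s].
But 'night' keeps [ʃ] in both environments ([vilɛfeʃe], [vilɛfeʃa]), so there is no rule changing /ʃ/ to [s] before the DEF suffix.
The underlying segment must be /s/; /g/ and /s/ become palato-alveolar [dʒ] and [ʃ] before a front vowel, yielding [ʃ] there.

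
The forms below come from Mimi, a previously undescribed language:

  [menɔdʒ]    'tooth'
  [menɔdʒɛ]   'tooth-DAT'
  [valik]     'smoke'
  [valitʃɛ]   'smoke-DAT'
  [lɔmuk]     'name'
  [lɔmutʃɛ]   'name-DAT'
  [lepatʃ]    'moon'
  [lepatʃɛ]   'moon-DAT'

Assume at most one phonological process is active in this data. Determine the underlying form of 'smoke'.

The root 'smoke' surfaces as [valik] and [valitʃɛ], with a stem-final [k] ~ [tʃ] alternation.
The stem 'moon' ([lepatʃ], [lepatʃɛ]) shows [tʃ] unchanged in both environments, so [tʃ] cannot be basic with [k] derived in isolation.
The alternation reflects palatalization before a front vowel: /k/ becomes palato-alveolar [tʃ] before a front vowel. /k/ is underlying.

/valik/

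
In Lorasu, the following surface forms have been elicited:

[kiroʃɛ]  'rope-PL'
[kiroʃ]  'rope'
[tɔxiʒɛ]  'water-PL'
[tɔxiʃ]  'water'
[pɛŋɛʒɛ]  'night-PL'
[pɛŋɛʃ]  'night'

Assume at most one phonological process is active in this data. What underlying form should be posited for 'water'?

/tɔxiʒ/

'water' shows [ʒ] ~ [ʃ] at the end of the stem ([tɔxiʒɛ] vs [tɔxiʃ]).
The stem 'rope' ([kiroʃɛ], [kiroʃ]) shows [ʃ] unchanged in both environments, so [ʃ] cannot be basic with [ʒ] derived before the PL suffix.
Therefore /ʒ/ is basic and [ʃ] is derived by word-final obstruent devoicing (voiced obstruents become voiceless word-finally).
So 'water' = /tɔxiʒ/.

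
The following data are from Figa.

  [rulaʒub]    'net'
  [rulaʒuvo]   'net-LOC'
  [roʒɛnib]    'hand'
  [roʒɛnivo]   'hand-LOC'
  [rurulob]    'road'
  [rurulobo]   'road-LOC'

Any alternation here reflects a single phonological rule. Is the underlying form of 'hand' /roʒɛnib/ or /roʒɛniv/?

In [roʒɛnib] and [roʒɛnivo] the final segment of 'hand' alternates: [b] ~ [v].
The stem 'road' ([rurulob], [rurulobo]) shows [b] unchanged in both environments, so [b] cannot be basic with [v] derived before the LOC suffix.
The underlying segment must be /v/; voiced fricatives become stops word-finally, yielding [b] there.

/roʒɛniv/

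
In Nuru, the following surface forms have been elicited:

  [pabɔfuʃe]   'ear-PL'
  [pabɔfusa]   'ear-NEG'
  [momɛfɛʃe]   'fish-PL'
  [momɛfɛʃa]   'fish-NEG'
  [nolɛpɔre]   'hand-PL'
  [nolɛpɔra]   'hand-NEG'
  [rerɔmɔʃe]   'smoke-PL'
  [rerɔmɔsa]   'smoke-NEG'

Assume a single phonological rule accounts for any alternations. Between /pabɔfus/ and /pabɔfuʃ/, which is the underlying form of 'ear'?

'ear' shows [ʃ] ~ [s] at the end of the stem ([pabɔfuʃe] vs [pabɔfusa]).
But 'fish' keeps [ʃ] in both environments ([momɛfɛʃe], [momɛfɛʃa]), so there is no rule changing /ʃ/ to [s] before the NEG suffix.
The underlying segment must be /s/; /s/ becomes palato-alveolar [ʃ] before a front vowel, yielding [ʃ] there.

/pabɔfus/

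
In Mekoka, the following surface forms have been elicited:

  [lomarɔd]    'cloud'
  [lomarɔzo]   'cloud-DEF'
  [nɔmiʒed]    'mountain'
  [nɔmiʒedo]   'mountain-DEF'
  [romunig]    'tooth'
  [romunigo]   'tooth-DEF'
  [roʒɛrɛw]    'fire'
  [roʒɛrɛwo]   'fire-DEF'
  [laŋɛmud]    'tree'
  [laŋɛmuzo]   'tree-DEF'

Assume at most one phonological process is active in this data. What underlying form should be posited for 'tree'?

'tree' shows [d] ~ [z] at the end of the stem ([laŋɛmud] vs [laŋɛmuzo]).
Compare 'mountain', with invariant [d] in [nɔmiʒed] and [nɔmiʒedo]: an analysis with underlying /d/ and a rule producing [z] before the DEF suffix would wrongly predict alternation here too.
The underlying segment must be /z/; voiced fricatives become stops word-finally, yielding [d] there.
So 'tree' = /laŋɛmuz/.

/laŋɛmuz/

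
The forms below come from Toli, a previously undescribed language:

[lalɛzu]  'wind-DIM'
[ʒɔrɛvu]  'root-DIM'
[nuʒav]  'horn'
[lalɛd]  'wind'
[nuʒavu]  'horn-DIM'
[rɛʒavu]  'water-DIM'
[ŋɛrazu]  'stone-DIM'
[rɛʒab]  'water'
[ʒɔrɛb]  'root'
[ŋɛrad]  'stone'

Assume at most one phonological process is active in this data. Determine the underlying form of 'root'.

In [ʒɔrɛb] and [ʒɔrɛvu] the final segment of 'root' alternates: [b] ~ [v].
If /v/ were underlying and a rule turned it into [b] in isolation, 'horn' would also alternate; but it has [v] in both [nuʒav] and [nuʒavu].
The alternation reflects intervocalic spirantization: voiced stops become fricatives between vowels. /b/ is underlying.
So 'root' = /ʒɔrɛb/.

/ʒɔrɛb/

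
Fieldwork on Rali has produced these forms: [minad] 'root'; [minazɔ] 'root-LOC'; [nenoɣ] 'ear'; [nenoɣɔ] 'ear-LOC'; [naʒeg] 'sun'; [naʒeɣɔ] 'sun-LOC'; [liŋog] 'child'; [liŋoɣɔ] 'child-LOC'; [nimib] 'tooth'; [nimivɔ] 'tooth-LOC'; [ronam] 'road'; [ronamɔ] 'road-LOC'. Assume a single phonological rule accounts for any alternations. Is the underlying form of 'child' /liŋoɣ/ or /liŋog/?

/liŋog/

'child' shows [g] ~ [ɣ] at the end of the stem ([liŋog] vs [liŋoɣɔ]).
But 'ear' keeps [ɣ] in both environments ([nenoɣ], [nenoɣɔ]), so there is no rule changing /ɣ/ to [g] in isolation.
The alternation reflects intervocalic spirantization: voiced stops become fricatives between vowels. /g/ is underlying.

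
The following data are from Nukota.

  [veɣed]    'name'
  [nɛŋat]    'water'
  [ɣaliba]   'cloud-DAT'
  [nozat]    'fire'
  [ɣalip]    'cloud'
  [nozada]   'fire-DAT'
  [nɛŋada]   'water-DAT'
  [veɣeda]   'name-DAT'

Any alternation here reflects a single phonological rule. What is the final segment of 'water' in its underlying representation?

/t/

'water' shows [d] ~ [t] at the end of the stem ([nɛŋada] vs [nɛŋat]).
If /d/ were underlying and a rule turned it into [t] in isolation, 'name' would also alternate; but it has [d] in both [veɣeda] and [veɣed].
So /t/ is underlying, and a rule of intervocalic voicing — voiceless stops become voiced between vowels — gives [d].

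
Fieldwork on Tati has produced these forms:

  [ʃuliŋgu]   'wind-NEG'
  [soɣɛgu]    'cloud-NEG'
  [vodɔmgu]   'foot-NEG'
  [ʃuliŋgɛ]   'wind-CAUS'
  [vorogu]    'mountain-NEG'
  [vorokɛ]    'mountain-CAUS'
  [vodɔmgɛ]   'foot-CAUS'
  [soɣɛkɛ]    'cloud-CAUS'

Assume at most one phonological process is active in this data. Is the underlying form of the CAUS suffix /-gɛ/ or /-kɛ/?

The CAUS suffix surfaces as [-gɛ] and [-kɛ], depending on the final segment of the stem.
By contrast the NEG suffix keeps its initial [g] throughout — that segment must be underlying.
So the underlying form is /-kɛ/, and voiceless stops become voiced after a nasal.

/-kɛ/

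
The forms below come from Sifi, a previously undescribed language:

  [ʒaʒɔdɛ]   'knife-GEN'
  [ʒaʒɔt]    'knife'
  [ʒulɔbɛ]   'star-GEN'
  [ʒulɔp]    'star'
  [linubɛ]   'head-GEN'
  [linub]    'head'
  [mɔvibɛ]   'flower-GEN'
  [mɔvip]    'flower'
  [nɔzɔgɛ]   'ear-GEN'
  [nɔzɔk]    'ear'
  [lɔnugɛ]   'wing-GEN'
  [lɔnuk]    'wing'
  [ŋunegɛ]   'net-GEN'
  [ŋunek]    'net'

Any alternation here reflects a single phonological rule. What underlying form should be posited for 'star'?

/ʒulɔp/

The stem for 'star' ends in [b] in [ʒulɔbɛ] but [p] in [ʒulɔp].
If /b/ were underlying and a rule turned it into [p] in isolation, 'head' would also alternate; but it has [b] in both [linubɛ] and [linub].
Therefore /p/ is basic and [b] is derived by intervocalic voicing (voiceless stops become voiced between vowels).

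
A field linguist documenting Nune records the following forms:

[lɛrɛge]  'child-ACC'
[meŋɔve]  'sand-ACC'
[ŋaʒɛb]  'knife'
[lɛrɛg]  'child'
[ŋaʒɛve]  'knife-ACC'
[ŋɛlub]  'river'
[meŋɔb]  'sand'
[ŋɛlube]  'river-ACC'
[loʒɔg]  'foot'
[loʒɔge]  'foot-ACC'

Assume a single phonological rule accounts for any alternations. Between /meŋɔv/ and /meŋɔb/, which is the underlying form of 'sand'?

/meŋɔv/

'sand' shows [b] ~ [v] at the end of the stem ([meŋɔb] vs [meŋɔve]).
The stem 'river' ([ŋɛlub], [ŋɛlube]) shows [b] unchanged in both environments, so [b] cannot be basic with [v] derived before the ACC suffix.
Therefore /v/ is basic and [b] is derived by word-final hardening (voiced fricatives become stops word-finally).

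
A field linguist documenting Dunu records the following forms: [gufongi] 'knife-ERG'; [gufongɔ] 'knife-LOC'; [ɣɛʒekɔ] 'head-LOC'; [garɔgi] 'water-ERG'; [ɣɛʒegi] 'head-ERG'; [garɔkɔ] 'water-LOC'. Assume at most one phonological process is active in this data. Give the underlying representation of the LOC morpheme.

/-kɔ/

The LOC suffix surfaces as [-gɔ] and [-kɔ], depending on the final segment of the stem.
By contrast the ERG suffix keeps its initial [g] throughout — that segment must be underlying.
So the underlying form is /-kɔ/, and voiceless stops become voiced after a nasal.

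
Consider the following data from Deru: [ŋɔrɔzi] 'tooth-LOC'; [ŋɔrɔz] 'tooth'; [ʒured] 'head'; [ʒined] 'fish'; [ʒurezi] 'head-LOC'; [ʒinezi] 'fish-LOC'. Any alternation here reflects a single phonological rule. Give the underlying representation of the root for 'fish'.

/ʒined/

In [ʒined] and [ʒinezi] the final segment of 'fish' alternates: [d] ~ [z].
But 'tooth' keeps [z] in both environments ([ŋɔrɔz], [ŋɔrɔzi]), so there is no rule changing /z/ to [d] in isolation.
Therefore /d/ is basic and [z] is derived by intervocalic spirantization (voiced stops become fricatives between vowels).
So 'fish' = /ʒined/.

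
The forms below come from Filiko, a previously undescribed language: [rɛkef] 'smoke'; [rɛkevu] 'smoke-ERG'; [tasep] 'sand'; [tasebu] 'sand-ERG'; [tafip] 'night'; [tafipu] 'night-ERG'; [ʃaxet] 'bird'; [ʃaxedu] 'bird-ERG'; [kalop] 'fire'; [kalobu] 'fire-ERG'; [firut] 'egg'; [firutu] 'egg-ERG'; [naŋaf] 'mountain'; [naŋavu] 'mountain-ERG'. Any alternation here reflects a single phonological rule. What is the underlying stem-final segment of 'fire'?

The stem for 'fire' ends in [p] in [kalop] but [b] in [kalobu].
Compare 'night', with invariant [p] in [tafip] and [tafipu]: an analysis with underlying /p/ and a rule producing [b] before the ERG suffix would wrongly predict alternation here too.
The underlying segment must be /b/; voiced obstruents become voiceless word-finally, yielding [p] there.

/b/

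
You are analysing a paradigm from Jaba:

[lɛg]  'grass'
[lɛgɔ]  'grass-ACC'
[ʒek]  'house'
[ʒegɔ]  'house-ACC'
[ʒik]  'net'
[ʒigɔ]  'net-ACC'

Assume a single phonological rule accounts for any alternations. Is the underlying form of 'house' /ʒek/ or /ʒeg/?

/ʒek/

In [ʒek] and [ʒegɔ] the final segment of 'house' alternates: [k] ~ [g].
If /g/ were underlying and a rule turned it into [k] in isolation, 'grass' would also alternate; but it has [g] in both [lɛg] and [lɛgɔ].
The underlying segment must be /k/; voiceless stops become voiced between vowels, yielding [g] there.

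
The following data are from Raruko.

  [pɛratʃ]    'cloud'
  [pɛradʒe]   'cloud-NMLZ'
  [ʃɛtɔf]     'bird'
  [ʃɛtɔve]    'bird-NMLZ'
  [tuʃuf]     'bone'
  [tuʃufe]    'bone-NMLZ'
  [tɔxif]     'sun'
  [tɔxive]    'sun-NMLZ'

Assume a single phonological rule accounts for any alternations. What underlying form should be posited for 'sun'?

'sun' shows [f] ~ [v] at the end of the stem ([tɔxif] vs [tɔxive]).
The stem 'bone' ([tuʃuf], [tuʃufe]) shows [f] unchanged in both environments, so [f] cannot be basic with [v] derived before the NMLZ suffix.
Therefore /v/ is basic and [f] is derived by word-final obstruent devoicing (voiced obstruents become voiceless word-finally).

/tɔxiv/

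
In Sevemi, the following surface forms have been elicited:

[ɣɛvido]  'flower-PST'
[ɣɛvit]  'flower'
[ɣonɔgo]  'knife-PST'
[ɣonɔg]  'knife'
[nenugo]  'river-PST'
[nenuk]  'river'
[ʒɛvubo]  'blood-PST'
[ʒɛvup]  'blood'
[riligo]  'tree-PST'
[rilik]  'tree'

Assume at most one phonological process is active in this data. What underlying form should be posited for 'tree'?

In [riligo] and [rilik] the final segment of 'tree' alternates: [g] ~ [k].
But 'knife' keeps [g] in both environments ([ɣonɔgo], [ɣonɔg]), so there is no rule changing /g/ to [k] in isolation.
So /k/ is underlying, and a rule of intervocalic voicing — voiceless stops become voiced between vowels — gives [g].

/rilik/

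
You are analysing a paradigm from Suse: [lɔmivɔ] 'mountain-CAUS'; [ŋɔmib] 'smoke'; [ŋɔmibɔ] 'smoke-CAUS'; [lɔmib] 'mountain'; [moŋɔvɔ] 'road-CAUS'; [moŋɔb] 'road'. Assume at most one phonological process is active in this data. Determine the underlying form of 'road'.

/moŋɔv/

'road' shows [v] ~ [b] at the end of the stem ([moŋɔvɔ] vs [moŋɔb]).
But 'smoke' keeps [b] in both environments ([ŋɔmibɔ], [ŋɔmib]), so there is no rule changing /b/ to [v] before the CAUS suffix.
So /v/ is underlying, and a rule of word-final hardening — voiced fricatives become stops word-finally — gives [b].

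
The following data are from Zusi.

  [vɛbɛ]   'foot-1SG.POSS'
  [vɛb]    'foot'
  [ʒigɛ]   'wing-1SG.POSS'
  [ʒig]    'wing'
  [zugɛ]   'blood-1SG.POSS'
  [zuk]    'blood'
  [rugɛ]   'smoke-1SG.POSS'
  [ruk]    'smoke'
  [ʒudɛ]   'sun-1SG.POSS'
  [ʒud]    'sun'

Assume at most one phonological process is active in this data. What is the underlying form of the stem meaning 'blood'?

In [zugɛ] and [zuk] the final segment of 'blood' alternates: [g] ~ [k].
The stem 'wing' ([ʒigɛ], [ʒig]) shows [g] unchanged in both environments, so [g] cannot be basic with [k] derived in isolation.
The alternation reflects intervocalic voicing: voiceless stops become voiced between vowels. /k/ is underlying.

/zuk/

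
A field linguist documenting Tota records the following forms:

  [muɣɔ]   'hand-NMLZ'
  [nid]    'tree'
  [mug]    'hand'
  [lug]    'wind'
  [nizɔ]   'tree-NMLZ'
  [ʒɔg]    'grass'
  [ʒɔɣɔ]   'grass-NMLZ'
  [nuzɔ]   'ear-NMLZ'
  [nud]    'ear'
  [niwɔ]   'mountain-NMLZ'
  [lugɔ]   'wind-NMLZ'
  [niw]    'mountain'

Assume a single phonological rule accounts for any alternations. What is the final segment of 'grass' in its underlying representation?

/ɣ/

The root 'grass' surfaces as [ʒɔg] and [ʒɔɣɔ], with a stem-final [g] ~ [ɣ] alternation.
Compare 'wind', with invariant [g] in [lug] and [lugɔ]: an analysis with underlying /g/ and a rule producing [ɣ] before the NMLZ suffix would wrongly predict alternation here too.
Therefore /ɣ/ is basic and [g] is derived by word-final hardening (voiced fricatives become stops word-finally).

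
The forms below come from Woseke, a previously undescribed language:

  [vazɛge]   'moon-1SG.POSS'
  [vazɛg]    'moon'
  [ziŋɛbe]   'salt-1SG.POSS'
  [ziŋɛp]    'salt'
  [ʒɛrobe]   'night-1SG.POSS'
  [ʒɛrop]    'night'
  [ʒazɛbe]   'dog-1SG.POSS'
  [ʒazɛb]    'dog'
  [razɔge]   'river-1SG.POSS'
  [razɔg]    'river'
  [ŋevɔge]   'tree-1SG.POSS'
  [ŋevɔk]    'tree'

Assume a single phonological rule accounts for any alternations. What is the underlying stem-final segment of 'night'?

/p/

The root 'night' surfaces as [ʒɛrobe] and [ʒɛrop], with a stem-final [b] ~ [p] alternation.
But 'dog' keeps [b] in both environments ([ʒazɛbe], [ʒazɛb]), so there is no rule changing /b/ to [p] in isolation.
The alternation reflects intervocalic voicing: voiceless stops become voiced between vowels. /p/ is underlying.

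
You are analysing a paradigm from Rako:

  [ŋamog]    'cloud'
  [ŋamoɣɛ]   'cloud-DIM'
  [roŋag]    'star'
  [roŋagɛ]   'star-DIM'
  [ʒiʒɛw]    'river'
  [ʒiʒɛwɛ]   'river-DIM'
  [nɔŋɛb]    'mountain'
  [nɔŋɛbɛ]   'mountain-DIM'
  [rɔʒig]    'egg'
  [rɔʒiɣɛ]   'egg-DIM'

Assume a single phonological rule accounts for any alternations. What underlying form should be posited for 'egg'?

'egg' shows [g] ~ [ɣ] at the end of the stem ([rɔʒig] vs [rɔʒiɣɛ]).
The stem 'star' ([roŋag], [roŋagɛ]) shows [g] unchanged in both environments, so [g] cannot be basic with [ɣ] derived before the DIM suffix.
So /ɣ/ is underlying, and a rule of word-final hardening — voiced fricatives become stops word-finally — gives [g].

/rɔʒiɣ/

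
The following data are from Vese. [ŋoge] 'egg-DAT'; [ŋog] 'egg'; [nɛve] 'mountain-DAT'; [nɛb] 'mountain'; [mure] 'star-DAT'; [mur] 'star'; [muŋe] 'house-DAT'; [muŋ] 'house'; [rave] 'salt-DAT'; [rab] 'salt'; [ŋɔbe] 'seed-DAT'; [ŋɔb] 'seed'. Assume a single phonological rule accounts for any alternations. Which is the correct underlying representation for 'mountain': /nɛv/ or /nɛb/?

/nɛv/

'mountain' shows [v] ~ [b] at the end of the stem ([nɛve] vs [nɛb]).
But 'seed' keeps [b] in both environments ([ŋɔbe], [ŋɔb]), so there is no rule changing /b/ to [v] before the DAT suffix.
Therefore /v/ is basic and [b] is derived by word-final hardening (voiced fricatives become stops word-finally).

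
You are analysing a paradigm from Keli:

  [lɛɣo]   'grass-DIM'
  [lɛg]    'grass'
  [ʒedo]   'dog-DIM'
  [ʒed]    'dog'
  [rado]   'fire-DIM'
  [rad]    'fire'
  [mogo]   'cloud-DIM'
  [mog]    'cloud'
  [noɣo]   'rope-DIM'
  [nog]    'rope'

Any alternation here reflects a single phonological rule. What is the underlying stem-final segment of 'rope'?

/ɣ/

In [noɣo] and [nog] the final segment of 'rope' alternates: [ɣ] ~ [g].
Compare 'cloud', with invariant [g] in [mogo] and [mog]: an analysis with underlying /g/ and a rule producing [ɣ] before the DIM suffix would wrongly predict alternation here too.
The underlying segment must be /ɣ/; voiced fricatives become stops word-finally, yielding [g] there.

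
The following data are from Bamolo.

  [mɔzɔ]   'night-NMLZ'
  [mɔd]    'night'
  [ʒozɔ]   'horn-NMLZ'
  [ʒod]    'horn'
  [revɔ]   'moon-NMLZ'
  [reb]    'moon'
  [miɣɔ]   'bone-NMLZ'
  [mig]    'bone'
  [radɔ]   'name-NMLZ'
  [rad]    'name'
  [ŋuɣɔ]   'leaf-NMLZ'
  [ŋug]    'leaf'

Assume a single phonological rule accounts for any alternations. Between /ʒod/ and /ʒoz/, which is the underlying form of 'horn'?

/ʒoz/

In [ʒozɔ] and [ʒod] the final segment of 'horn' alternates: [z] ~ [d].
But 'name' keeps [d] in both environments ([radɔ], [rad]), so there is no rule changing /d/ to [z] before the NMLZ suffix.
So /z/ is underlying, and a rule of word-final hardening — voiced fricatives become stops word-finally — gives [d].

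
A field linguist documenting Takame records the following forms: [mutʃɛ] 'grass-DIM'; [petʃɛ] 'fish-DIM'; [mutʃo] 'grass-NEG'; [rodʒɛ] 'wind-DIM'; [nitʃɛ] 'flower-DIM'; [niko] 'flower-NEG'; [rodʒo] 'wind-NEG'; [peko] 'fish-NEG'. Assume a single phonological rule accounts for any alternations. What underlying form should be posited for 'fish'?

In [petʃɛ] and [peko] the final segment of 'fish' alternates: [tʃ] ~ [k].
But 'grass' keeps [tʃ] in both environments ([mutʃɛ], [mutʃo]), so there is no rule changing /tʃ/ to [k] before the NEG suffix.
Therefore /k/ is basic and [tʃ] is derived by palatalization before a front vowel (/k/ becomes palato-alveolar [tʃ] before a front vowel).

/pek/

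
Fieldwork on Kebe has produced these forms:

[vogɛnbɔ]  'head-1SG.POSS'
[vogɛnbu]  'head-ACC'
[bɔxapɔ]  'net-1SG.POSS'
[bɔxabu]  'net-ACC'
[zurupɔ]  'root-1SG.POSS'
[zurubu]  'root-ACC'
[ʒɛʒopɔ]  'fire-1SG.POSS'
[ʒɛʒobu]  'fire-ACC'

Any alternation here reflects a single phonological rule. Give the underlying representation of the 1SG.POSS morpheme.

The 1SG.POSS morpheme has two allomorphs, [-bɔ] and [-pɔ].
By contrast the ACC suffix keeps its initial [b] throughout — that segment must be underlying.
So the underlying form is /-pɔ/, and voiceless stops become voiced after a nasal.

/-pɔ/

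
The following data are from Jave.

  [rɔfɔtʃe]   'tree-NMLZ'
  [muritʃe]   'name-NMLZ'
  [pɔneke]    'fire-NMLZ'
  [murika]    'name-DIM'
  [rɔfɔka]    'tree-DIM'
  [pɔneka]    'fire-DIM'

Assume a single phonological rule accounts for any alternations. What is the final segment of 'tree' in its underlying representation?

The stem for 'tree' ends in [tʃ] in [rɔfɔtʃe] but [k] in [rɔfɔka].
If /k/ were underlying and a rule turned it into [tʃ] before the NMLZ suffix, 'fire' would also alternate; but it has [k] in both [pɔneke] and [pɔneka].
The underlying segment must be /tʃ/; palato-alveolar /tʃ/ becomes [k] when no front vowel follows, yielding [k] there.

/tʃ/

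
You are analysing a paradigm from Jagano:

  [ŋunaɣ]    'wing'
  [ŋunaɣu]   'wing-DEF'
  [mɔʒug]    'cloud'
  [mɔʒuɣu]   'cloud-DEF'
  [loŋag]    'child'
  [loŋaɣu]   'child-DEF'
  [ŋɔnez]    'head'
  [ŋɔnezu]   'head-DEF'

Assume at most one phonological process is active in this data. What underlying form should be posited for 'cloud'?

'cloud' shows [g] ~ [ɣ] at the end of the stem ([mɔʒug] vs [mɔʒuɣu]).
If /ɣ/ were underlying and a rule turned it into [g] in isolation, 'wing' would also alternate; but it has [ɣ] in both [ŋunaɣ] and [ŋunaɣu].
Therefore /g/ is basic and [ɣ] is derived by intervocalic spirantization (voiced stops become fricatives between vowels).
So 'cloud' = /mɔʒug/.

/mɔʒug/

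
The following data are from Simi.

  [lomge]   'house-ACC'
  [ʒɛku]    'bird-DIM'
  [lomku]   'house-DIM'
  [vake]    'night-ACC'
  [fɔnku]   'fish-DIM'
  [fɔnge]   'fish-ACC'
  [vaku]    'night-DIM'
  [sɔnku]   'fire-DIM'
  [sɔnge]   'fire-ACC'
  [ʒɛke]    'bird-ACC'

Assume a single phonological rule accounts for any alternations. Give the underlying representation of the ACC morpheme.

/-ge/

The ACC suffix surfaces as [-ge] and [-ke], depending on the final segment of the stem.
The DIM suffix, which begins with [k], is invariant after every stem; so [k] is not altered by any rule here.
So the underlying form is /-ge/, and voiced stops become voiceless after a vowel.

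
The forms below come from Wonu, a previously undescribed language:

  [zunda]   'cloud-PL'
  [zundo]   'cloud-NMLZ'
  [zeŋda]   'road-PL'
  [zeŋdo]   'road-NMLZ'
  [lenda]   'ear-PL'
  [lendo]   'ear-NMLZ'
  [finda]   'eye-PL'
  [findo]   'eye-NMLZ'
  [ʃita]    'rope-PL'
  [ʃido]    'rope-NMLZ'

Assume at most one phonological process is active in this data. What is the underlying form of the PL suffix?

/-ta/

The PL morpheme has two allomorphs, [-da] and [-ta].
By contrast the NMLZ suffix keeps its initial [d] throughout — that segment must be underlying.
The PL suffix is therefore /-ta/ underlyingly, with post-nasal voicing: voiceless stops become voiced after a nasal.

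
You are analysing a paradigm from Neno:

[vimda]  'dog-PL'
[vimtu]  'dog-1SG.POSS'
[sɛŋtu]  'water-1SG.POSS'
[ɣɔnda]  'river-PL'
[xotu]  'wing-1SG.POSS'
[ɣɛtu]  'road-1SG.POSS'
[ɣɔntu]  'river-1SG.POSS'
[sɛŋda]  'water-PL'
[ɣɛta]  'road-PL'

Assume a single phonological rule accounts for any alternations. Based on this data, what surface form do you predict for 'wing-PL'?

[xota]

The PL morpheme has two allomorphs, [-da] and [-ta].
The 1SG.POSS suffix, which begins with [t], is invariant after every stem; so [t] is not altered by any rule here.
The PL suffix is therefore /-da/ underlyingly, with post-vocalic devoicing: voiced stops become voiceless after a vowel.
After 'wing', which ends in a vowel, the suffix surfaces as [-ta], giving [xota].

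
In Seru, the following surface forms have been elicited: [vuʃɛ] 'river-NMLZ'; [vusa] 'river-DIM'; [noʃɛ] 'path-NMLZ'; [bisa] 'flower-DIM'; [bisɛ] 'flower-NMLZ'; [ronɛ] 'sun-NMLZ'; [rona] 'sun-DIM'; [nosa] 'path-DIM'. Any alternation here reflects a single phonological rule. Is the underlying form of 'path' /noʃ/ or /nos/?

'path' shows [s] ~ [ʃ] at the end of the stem ([nosa] vs [noʃɛ]).
Compare 'flower', with invariant [s] in [bisa] and [bisɛ]: an analysis with underlying /s/ and a rule producing [ʃ] before the NMLZ suffix would wrongly predict alternation here too.
So /ʃ/ is underlying, and a rule of depalatalization — palato-alveolar /ʃ/ becomes [s] when no front vowel follows — gives [s].

/noʃ/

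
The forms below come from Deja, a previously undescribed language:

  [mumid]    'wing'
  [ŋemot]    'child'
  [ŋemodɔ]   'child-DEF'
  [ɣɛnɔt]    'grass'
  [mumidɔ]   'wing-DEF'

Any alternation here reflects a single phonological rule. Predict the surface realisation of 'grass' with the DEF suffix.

[ɣɛnɔdɔ]

The stem for 'child' ends in [t] in [ŋemot] but [d] in [ŋemodɔ].
Compare 'wing', with invariant [d] in [mumid] and [mumidɔ]: an analysis with underlying /d/ and a rule producing [t] in isolation would wrongly predict alternation here too.
The underlying segment must be /t/; voiceless stops become voiced between vowels, yielding [d] there.
From [ɣɛnɔt] the stem 'grass' is /ɣɛnɔt/; between vowels this yields [ɣɛnɔdɔ].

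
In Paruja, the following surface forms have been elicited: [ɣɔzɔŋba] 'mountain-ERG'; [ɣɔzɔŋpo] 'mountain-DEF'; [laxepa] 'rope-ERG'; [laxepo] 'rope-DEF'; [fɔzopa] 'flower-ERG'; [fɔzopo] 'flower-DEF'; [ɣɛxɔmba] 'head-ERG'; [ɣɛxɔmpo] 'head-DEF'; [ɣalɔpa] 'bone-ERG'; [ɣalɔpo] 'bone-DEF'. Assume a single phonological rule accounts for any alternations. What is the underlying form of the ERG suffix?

/-ba/

The ERG suffix surfaces as [-ba] and [-pa], depending on the final segment of the stem.
The DEF suffix, which begins with [p], is invariant after every stem; so [p] is not altered by any rule here.
The ERG suffix is therefore /-ba/ underlyingly, with post-vocalic devoicing: voiced stops become voiceless after a vowel.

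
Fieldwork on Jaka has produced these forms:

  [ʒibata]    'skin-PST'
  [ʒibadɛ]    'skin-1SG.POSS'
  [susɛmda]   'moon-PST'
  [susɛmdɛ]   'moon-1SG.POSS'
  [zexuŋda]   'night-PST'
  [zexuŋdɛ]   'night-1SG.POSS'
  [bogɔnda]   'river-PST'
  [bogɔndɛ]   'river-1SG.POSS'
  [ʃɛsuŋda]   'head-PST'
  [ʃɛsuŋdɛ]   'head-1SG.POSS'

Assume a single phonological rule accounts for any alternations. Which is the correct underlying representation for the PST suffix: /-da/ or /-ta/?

The PST suffix surfaces as [-da] and [-ta], depending on the final segment of the stem.
The 1SG.POSS suffix, which begins with [d], is invariant after every stem; so [d] is not altered by any rule here.
The PST suffix is therefore /-ta/ underlyingly, with post-nasal voicing: voiceless stops become voiced after a nasal.

/-ta/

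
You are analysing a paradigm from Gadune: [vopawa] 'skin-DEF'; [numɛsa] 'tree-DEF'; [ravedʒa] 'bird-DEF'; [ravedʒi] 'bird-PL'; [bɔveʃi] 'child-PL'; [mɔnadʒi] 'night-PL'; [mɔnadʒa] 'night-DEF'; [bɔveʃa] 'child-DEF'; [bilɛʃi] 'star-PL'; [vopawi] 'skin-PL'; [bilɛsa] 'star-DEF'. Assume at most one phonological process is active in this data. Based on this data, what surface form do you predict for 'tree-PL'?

The stem for 'star' ends in [s] in [bilɛsa] but [ʃ] in [bilɛʃi].
If /ʃ/ were underlying and a rule turned it into [s] before the DEF suffix, 'child' would also alternate; but it has [ʃ] in both [bɔveʃa] and [bɔveʃi].
Therefore /s/ is basic and [ʃ] is derived by palatalization before a front vowel (/s/ becomes palato-alveolar [ʃ] before a front vowel).
From [numɛsa] the stem 'tree' is /numɛs/; before a front vowel this yields [numɛʃi].

[numɛʃi]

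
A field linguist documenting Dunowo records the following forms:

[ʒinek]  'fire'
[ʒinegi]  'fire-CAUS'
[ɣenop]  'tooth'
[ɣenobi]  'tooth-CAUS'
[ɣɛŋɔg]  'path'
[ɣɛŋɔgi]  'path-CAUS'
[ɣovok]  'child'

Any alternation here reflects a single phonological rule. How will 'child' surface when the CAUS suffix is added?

[ɣovogi]

The root 'fire' surfaces as [ʒinek] and [ʒinegi], with a stem-final [k] ~ [g] alternation.
Compare 'path', with invariant [g] in [ɣɛŋɔg] and [ɣɛŋɔgi]: an analysis with underlying /g/ and a rule producing [k] in isolation would wrongly predict alternation here too.
The underlying segment must be /k/; voiceless stops become voiced between vowels, yielding [g] there.
From [ɣovok] the stem 'child' is /ɣovok/; between vowels this yields [ɣovogi].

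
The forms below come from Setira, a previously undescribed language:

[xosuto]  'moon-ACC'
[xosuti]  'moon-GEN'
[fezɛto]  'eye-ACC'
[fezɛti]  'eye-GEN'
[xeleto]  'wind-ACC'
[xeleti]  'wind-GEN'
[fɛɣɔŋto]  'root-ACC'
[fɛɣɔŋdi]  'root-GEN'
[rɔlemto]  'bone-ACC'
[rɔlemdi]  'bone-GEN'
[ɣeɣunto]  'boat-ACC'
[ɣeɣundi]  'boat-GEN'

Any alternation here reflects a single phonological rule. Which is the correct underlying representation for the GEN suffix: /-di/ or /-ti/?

The GEN suffix surfaces as [-di] and [-ti], depending on the final segment of the stem.
The ACC suffix, which begins with [t], is invariant after every stem; so [t] is not altered by any rule here.
So the underlying form is /-di/, and voiced stops become voiceless after a vowel.

/-di/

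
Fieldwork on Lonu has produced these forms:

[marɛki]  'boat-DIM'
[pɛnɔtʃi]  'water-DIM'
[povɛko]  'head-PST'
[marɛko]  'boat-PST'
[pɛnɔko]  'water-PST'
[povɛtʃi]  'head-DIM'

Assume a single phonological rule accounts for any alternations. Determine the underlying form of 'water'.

The stem for 'water' ends in [k] in [pɛnɔko] but [tʃ] in [pɛnɔtʃi].
But 'boat' keeps [k] in both environments ([marɛko], [marɛki]), so there is no rule changing /k/ to [tʃ] before the DIM suffix.
Therefore /tʃ/ is basic and [k] is derived by depalatalization (palato-alveolar /tʃ/ becomes [k] when no front vowel follows).
Hence 'water' is /pɛnɔtʃ/ underlyingly.

/pɛnɔtʃ/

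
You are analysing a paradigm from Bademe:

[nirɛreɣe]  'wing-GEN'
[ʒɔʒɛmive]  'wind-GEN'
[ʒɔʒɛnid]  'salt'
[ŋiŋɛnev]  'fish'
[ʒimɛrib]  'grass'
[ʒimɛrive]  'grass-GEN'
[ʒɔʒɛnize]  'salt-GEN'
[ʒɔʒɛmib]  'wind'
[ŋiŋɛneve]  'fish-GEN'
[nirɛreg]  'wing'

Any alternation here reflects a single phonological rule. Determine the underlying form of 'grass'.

'grass' shows [v] ~ [b] at the end of the stem ([ʒimɛrive] vs [ʒimɛrib]).
Compare 'fish', with invariant [v] in [ŋiŋɛneve] and [ŋiŋɛnev]: an analysis with underlying /v/ and a rule producing [b] in isolation would wrongly predict alternation here too.
The alternation reflects intervocalic spirantization: voiced stops become fricatives between vowels. /b/ is underlying.
Hence 'grass' is /ʒimɛrib/ underlyingly.

/ʒimɛrib/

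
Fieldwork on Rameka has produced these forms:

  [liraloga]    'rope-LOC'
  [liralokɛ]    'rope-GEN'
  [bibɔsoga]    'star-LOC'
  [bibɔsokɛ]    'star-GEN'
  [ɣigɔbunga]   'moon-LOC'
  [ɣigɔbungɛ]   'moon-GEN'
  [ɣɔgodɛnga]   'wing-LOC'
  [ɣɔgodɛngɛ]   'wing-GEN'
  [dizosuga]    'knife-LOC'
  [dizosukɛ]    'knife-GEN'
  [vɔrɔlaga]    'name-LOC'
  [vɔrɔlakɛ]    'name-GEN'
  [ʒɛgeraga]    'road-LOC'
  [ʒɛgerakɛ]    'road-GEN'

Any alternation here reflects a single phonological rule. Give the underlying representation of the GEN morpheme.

The GEN suffix surfaces as [-gɛ] and [-kɛ], depending on the final segment of the stem.
By contrast the LOC suffix keeps its initial [g] throughout — that segment must be underlying.
So the underlying form is /-kɛ/, and voiceless stops become voiced after a nasal.

/-kɛ/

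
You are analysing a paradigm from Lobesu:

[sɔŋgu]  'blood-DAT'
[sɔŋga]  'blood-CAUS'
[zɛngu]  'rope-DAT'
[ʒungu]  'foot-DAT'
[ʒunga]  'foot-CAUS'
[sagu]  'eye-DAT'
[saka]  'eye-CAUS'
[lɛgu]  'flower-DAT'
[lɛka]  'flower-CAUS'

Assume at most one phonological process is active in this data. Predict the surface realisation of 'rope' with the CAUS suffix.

The CAUS suffix surfaces as [-ga] and [-ka], depending on the final segment of the stem.
The DAT suffix, which begins with [g], is invariant after every stem; so [g] is not altered by any rule here.
The CAUS suffix is therefore /-ka/ underlyingly, with post-nasal voicing: voiceless stops become voiced after a nasal.
After 'rope', which ends in a nasal, the suffix surfaces as [-ga], giving [zɛnga].

[zɛnga]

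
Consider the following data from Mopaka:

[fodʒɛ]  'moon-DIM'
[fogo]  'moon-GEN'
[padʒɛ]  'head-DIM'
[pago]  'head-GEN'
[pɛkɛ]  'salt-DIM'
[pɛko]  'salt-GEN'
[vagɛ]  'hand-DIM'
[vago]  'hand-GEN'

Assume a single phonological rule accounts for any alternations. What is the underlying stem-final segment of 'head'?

In [padʒɛ] and [pago] the final segment of 'head' alternates: [dʒ] ~ [g].
But 'hand' keeps [g] in both environments ([vagɛ], [vago]), so there is no rule changing /g/ to [dʒ] before the DIM suffix.
So /dʒ/ is underlying, and a rule of depalatalization — palato-alveolar /dʒ/ becomes [g] when no front vowel follows — gives [g].

/dʒ/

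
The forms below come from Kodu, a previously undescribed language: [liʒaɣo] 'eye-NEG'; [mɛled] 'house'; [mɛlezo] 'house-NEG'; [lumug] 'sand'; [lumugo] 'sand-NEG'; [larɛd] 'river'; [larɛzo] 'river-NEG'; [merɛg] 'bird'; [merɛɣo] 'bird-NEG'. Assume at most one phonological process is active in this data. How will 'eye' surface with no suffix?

The stem for 'bird' ends in [g] in [merɛg] but [ɣ] in [merɛɣo].
If /g/ were underlying and a rule turned it into [ɣ] before the NEG suffix, 'sand' would also alternate; but it has [g] in both [lumug] and [lumugo].
The underlying segment must be /ɣ/; voiced fricatives become stops word-finally, yielding [g] there.
The one attested form of 'eye', [liʒaɣo], shows underlying /liʒaɣ/. Applying the same rule word-finally gives [liʒag].

[liʒag]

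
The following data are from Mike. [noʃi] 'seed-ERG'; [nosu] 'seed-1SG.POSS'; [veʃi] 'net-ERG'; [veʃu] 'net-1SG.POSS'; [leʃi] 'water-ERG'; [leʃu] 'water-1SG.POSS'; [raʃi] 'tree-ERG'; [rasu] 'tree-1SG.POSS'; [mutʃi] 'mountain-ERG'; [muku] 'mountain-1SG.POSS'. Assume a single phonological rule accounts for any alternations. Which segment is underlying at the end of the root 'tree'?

In [raʃi] and [rasu] the final segment of 'tree' alternates: [ʃ] ~ [s].
But 'water' keeps [ʃ] in both environments ([leʃi], [leʃu]), so there is no rule changing /ʃ/ to [s] before the 1SG.POSS suffix.
The alternation reflects palatalization before a front vowel: /k/ and /s/ become palato-alveolar [tʃ] and [ʃ] before a front vowel. /s/ is underlying.

/s/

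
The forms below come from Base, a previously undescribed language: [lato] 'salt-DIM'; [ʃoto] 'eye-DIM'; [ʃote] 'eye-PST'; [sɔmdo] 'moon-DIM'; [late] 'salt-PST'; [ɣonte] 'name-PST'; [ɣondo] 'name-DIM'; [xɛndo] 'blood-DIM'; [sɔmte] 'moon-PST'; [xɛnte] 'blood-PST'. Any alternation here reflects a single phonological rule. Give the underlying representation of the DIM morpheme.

The DIM suffix surfaces as [-do] and [-to], depending on the final segment of the stem.
By contrast the PST suffix keeps its initial [t] throughout — that segment must be underlying.
So the underlying form is /-do/, and voiced stops become voiceless after a vowel.

/-do/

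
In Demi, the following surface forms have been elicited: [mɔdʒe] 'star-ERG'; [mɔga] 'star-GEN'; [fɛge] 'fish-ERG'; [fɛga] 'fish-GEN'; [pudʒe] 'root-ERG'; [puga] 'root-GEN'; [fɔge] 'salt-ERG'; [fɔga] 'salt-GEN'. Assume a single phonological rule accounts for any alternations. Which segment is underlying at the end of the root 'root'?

/dʒ/

The stem for 'root' ends in [dʒ] in [pudʒe] but [g] in [puga].
But 'salt' keeps [g] in both environments ([fɔge], [fɔga]), so there is no rule changing /g/ to [dʒ] before the ERG suffix.
The alternation reflects depalatalization: palato-alveolar /dʒ/ becomes [g] when no front vowel follows. /dʒ/ is underlying.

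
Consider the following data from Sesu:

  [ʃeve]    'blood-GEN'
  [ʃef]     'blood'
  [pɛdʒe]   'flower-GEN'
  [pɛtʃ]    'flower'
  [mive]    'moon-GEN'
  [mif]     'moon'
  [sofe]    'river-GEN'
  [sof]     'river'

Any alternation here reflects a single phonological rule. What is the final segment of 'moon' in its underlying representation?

The stem for 'moon' ends in [v] in [mive] but [f] in [mif].
If /f/ were underlying and a rule turned it into [v] before the GEN suffix, 'river' would also alternate; but it has [f] in both [sofe] and [sof].
The alternation reflects word-final obstruent devoicing: voiced obstruents become voiceless word-finally. /v/ is underlying.

/v/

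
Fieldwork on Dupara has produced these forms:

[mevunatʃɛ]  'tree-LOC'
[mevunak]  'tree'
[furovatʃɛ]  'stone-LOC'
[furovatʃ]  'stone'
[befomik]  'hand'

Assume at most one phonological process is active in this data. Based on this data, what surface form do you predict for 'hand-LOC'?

In [mevunatʃɛ] and [mevunak] the final segment of 'tree' alternates: [tʃ] ~ [k].
The stem 'stone' ([furovatʃɛ], [furovatʃ]) shows [tʃ] unchanged in both environments, so [tʃ] cannot be basic with [k] derived in isolation.
The alternation reflects palatalization before a front vowel: /k/ becomes palato-alveolar [tʃ] before a front vowel. /k/ is underlying.
From [befomik] the stem 'hand' is /befomik/; before a front vowel this yields [befomitʃɛ].

[befomitʃɛ]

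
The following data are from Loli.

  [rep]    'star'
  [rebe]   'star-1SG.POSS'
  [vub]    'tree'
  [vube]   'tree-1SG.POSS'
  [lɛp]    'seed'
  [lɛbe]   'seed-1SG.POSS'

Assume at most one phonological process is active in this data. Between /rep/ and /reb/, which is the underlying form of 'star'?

/rep/

The stem for 'star' ends in [p] in [rep] but [b] in [rebe].
The stem 'tree' ([vub], [vube]) shows [b] unchanged in both environments, so [b] cannot be basic with [p] derived in isolation.
So /p/ is underlying, and a rule of intervocalic voicing — voiceless stops become voiced between vowels — gives [b].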